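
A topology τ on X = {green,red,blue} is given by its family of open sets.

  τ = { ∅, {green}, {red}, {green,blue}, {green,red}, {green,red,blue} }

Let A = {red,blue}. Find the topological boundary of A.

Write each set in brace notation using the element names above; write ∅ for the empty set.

U open, U⊆A: ∅, {red}. int(A) = ⋃ = {red}
X∖A={green}, int(X∖A)={green}, hence cl(A)={red,blue}
∂A: remove int from cl → {blue}

{blue}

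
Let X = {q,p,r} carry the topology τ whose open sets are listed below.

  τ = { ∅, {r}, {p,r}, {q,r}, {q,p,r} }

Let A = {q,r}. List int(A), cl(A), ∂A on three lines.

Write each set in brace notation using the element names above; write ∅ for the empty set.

int(A) = {q,r}
cl(A)  = {q,p,r}
∂A     = {p}

opens ⊆ A: ∅, {r}, {q,r}; union → int = {q,r}
complement {p}; its interior ∅; cl(A) = X∖∅ = {q,p,r}
boundary = {q,p,r} ∖ {q,r} = {p}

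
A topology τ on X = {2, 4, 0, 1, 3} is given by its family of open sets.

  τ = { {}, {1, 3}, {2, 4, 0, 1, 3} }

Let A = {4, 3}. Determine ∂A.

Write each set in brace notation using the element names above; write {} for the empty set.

open subsets of A: {}; so int(A) = {}
closure: X∖int(X∖A) = X∖{} = {2, 4, 0, 1, 3}
∂A = {2, 4, 0, 1, 3} minus {} = {2, 4, 0, 1, 3}

{2, 4, 0, 1, 3}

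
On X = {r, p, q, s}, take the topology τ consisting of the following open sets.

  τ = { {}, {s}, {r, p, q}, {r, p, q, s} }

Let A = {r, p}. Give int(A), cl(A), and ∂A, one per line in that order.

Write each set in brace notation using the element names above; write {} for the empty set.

int(A) = {}
cl(A)  = {r, p, q}
∂A     = {r, p, q}

U open, U⊆A: {}. int(A) = ⋃ = {}
X∖A={q, s}, int(X∖A)={s}, hence cl(A)={r, p, q}
∂A: remove int from cl → {r, p, q}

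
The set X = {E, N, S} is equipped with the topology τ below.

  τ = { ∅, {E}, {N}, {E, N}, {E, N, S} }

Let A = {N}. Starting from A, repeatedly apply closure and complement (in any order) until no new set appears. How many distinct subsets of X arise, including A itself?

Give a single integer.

closure: X∖int(X∖A) = X∖{E} = {N, S}
Let k=closure and c=complement:
  1. A     = {N}
  2. kA    = {N, S}
  3. cA    = {E, S}
  4. ckA   = {E}
— saturated at 4

4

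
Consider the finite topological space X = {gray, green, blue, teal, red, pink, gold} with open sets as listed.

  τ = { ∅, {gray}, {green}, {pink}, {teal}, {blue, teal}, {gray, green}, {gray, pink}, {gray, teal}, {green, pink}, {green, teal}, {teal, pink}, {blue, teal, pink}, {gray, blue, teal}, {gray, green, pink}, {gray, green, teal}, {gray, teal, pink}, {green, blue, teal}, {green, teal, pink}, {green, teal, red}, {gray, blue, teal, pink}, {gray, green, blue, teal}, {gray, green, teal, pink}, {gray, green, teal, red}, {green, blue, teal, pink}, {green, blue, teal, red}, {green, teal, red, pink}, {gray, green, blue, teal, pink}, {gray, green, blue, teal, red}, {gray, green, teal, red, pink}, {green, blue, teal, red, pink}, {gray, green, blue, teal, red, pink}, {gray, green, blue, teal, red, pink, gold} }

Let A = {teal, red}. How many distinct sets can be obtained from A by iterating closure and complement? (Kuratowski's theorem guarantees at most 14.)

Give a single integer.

8

cl via duality: int({gray, green, blue, pink, gold}) = {gray, green, pink}, so X∖{gray, green, pink} = {blue, teal, red, gold}
Write k for closure, c for complement:
  1. A     = {teal, red}
  2. kA    = {blue, teal, red, gold}
  3. cA    = {gray, green, blue, pink, gold}
  4. ckA   = {gray, green, pink}
  5. kcA   = {gray, green, blue, red, pink, gold}
  6. kckA  = {gray, green, red, pink, gold}
  7. ckcA  = {teal}
  8. ckckA = {blue, teal}
applying k or c yields no new set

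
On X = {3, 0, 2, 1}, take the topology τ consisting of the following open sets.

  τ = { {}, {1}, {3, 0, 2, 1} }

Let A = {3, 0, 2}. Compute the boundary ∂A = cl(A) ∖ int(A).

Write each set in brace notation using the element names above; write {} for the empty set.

interior: largest open inside A is {} (from {})
cl via duality: int({1}) = {1}, so X∖{1} = {3, 0, 2}
cl∖int = {3, 0, 2}

{3, 0, 2}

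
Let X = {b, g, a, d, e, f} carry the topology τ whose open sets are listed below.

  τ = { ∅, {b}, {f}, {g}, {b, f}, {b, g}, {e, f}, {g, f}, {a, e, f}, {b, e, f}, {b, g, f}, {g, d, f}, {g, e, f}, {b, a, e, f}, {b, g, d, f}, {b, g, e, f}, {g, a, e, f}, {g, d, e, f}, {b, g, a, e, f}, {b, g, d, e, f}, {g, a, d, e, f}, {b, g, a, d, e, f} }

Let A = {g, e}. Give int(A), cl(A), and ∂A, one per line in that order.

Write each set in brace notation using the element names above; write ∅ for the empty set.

opens ⊆ A: ∅, {g}; union → int = {g}
complement {b, a, d, f}; its interior {b, f}; cl(A) = X∖{b, f} = {g, a, d, e}
boundary = {g, a, d, e} ∖ {g} = {a, d, e}

int(A) = {g}
cl(A)  = {g, a, d, e}
∂A     = {a, d, e}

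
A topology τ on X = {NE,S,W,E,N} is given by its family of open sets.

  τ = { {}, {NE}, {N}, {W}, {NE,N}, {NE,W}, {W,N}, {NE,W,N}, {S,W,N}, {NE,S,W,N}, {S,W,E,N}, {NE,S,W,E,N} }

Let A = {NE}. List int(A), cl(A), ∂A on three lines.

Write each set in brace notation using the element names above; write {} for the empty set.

int(A) = {NE}
cl(A)  = {NE}
∂A     = {}

interior: largest open inside A is {NE} (from {}, {NE})
cl via duality: int({S,W,E,N}) = {S,W,E,N}, so X∖{S,W,E,N} = {NE}
cl∖int = {}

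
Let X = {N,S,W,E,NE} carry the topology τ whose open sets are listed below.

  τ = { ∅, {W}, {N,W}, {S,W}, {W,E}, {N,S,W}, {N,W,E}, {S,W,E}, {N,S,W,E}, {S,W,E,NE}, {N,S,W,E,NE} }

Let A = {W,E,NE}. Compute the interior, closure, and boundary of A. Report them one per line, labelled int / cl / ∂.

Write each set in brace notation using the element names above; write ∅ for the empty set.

int(A) = {W,E}
cl(A)  = {N,S,W,E,NE}
∂A     = {N,S,NE}

opens ⊆ A: ∅, {W}, {W,E}; union → int = {W,E}
complement {N,S}; its interior ∅; cl(A) = X∖∅ = {N,S,W,E,NE}
boundary = {N,S,W,E,NE} ∖ {W,E} = {N,S,NE}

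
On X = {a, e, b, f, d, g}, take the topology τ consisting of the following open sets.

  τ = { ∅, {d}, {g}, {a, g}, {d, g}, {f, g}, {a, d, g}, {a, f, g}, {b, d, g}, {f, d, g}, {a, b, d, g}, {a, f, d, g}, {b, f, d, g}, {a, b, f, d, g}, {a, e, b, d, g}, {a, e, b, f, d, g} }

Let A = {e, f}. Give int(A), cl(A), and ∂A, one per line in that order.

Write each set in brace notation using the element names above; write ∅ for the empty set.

U open, U⊆A: ∅. int(A) = ⋃ = ∅
X∖A={a, b, d, g}, int(X∖A)={a, b, d, g}, hence cl(A)={e, f}
∂A: remove int from cl → {e, f}

int(A) = ∅
cl(A)  = {e, f}
∂A     = {e, f}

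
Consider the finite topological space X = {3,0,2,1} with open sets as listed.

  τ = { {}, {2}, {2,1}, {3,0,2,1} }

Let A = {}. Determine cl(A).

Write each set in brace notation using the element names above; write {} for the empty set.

{}

X∖A={3,0,2,1}, int(X∖A)={3,0,2,1}, hence cl(A)={}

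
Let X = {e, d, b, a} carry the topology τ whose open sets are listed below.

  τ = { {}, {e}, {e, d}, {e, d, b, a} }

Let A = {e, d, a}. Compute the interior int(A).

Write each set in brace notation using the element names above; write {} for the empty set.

opens ⊆ A: {}, {e}, {e, d}; union → int = {e, d}

{e, d}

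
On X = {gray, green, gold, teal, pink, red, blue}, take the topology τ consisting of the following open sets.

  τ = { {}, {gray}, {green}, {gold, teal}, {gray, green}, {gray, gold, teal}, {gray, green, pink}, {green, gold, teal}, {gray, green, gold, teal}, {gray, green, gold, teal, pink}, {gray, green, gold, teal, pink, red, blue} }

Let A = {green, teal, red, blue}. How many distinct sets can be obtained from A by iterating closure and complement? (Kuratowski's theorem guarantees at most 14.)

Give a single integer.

X∖A={gray, gold, pink}, int(X∖A)={gray}, hence cl(A)={green, gold, teal, pink, red, blue}
Orbit (k=closure, c=complement):
  1. A     = {green, teal, red, blue}
  2. kA    = {green, gold, teal, pink, red, blue}
  3. cA    = {gray, gold, pink}
  4. ckA   = {gray}
  5. kcA   = {gray, gold, teal, pink, red, blue}
  6. kckA  = {gray, pink, red, blue}
  7. ckcA  = {green}
  8. ckckA = {green, gold, teal}
  9. kckcA = {green, pink, red, blue}
  10. ckckcA = {gray, gold, teal}
(closed under both — stop)

10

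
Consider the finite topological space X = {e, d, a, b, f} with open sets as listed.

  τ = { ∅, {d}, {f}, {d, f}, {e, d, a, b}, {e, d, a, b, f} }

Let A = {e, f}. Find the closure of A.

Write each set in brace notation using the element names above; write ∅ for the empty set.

complement {d, a, b}; its interior {d}; cl(A) = X∖{d} = {e, a, b, f}

{e, a, b, f}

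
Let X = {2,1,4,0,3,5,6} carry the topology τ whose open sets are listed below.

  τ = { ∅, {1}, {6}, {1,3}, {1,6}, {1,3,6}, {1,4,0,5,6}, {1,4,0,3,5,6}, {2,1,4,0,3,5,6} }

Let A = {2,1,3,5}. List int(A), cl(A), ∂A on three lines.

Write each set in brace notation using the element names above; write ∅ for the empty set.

interior: largest open inside A is {1,3} (from ∅, {1}, {1,3})
cl via duality: int({4,0,6}) = {6}, so X∖{6} = {2,1,4,0,3,5}
cl∖int = {2,4,0,5}

int(A) = {1,3}
cl(A)  = {2,1,4,0,3,5}
∂A     = {2,4,0,5}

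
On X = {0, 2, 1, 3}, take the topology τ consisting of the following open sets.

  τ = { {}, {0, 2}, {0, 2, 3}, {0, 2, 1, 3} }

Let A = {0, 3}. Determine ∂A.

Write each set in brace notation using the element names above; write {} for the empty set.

interior: largest open inside A is {} (from {})
cl via duality: int({2, 1}) = {}, so X∖{} = {0, 2, 1, 3}
cl∖int = {0, 2, 1, 3}

{0, 2, 1, 3}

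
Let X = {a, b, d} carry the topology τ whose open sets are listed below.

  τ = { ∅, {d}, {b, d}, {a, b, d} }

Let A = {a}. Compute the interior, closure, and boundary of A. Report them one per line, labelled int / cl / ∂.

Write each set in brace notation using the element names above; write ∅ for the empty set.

int(A) = ∅
cl(A)  = {a}
∂A     = {a}

open subsets of A: ∅; so int(A) = ∅
closure: X∖int(X∖A) = X∖{b, d} = {a}
∂A = {a} minus ∅ = {a}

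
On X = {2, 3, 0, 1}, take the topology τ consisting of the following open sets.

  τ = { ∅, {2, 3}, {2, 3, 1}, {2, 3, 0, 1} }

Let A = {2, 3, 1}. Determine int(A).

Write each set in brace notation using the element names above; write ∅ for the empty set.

open subsets of A: ∅, {2, 3}, {2, 3, 1}; so int(A) = {2, 3, 1}

{2, 3, 1}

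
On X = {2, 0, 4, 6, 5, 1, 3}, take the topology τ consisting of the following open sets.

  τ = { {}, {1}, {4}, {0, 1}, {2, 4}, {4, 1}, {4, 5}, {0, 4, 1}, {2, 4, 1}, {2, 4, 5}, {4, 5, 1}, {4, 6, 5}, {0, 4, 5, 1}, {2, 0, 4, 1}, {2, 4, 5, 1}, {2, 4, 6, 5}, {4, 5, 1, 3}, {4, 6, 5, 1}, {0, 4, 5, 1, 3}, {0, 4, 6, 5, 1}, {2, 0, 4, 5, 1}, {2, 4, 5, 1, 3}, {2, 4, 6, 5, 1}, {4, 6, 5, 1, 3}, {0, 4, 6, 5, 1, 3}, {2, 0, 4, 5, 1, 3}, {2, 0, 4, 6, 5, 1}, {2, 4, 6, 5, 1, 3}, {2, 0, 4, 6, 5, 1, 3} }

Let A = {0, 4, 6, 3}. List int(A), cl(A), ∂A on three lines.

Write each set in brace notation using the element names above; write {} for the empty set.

opens ⊆ A: {}, {4}; union → int = {4}
complement {2, 5, 1}; its interior {1}; cl(A) = X∖{1} = {2, 0, 4, 6, 5, 3}
boundary = {2, 0, 4, 6, 5, 3} ∖ {4} = {2, 0, 6, 5, 3}

int(A) = {4}
cl(A)  = {2, 0, 4, 6, 5, 3}
∂A     = {2, 0, 6, 5, 3}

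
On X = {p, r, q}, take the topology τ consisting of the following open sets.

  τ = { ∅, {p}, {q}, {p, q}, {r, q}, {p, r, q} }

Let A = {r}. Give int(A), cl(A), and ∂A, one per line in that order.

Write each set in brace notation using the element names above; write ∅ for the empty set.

opens ⊆ A: ∅; union → int = ∅
complement {p, q}; its interior {p, q}; cl(A) = X∖{p, q} = {r}
boundary = {r} ∖ ∅ = {r}

int(A) = ∅
cl(A)  = {r}
∂A     = {r}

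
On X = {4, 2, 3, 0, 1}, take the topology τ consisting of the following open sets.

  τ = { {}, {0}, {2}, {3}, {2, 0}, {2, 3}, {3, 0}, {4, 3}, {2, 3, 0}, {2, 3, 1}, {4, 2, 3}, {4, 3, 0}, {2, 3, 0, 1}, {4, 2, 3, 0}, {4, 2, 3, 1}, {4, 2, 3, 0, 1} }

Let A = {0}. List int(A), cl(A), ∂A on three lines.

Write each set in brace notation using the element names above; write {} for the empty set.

int(A) = {0}
cl(A)  = {0}
∂A     = {}

U open, U⊆A: {}, {0}. int(A) = ⋃ = {0}
X∖A={4, 2, 3, 1}, int(X∖A)={4, 2, 3, 1}, hence cl(A)={0}
∂A: remove int from cl → {}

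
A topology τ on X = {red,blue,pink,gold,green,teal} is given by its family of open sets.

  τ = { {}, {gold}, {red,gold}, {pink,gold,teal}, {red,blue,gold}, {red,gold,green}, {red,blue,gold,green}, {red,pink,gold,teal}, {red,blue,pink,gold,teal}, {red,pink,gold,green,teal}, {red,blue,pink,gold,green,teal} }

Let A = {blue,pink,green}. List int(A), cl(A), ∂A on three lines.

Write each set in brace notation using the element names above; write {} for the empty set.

U open, U⊆A: {}. int(A) = ⋃ = {}
X∖A={red,gold,teal}, int(X∖A)={red,gold}, hence cl(A)={blue,pink,green,teal}
∂A: remove int from cl → {blue,pink,green,teal}

int(A) = {}
cl(A)  = {blue,pink,green,teal}
∂A     = {blue,pink,green,teal}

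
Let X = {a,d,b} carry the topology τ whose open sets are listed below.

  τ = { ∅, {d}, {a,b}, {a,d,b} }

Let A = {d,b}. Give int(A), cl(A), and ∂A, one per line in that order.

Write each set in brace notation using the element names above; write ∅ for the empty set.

int(A) = {d}
cl(A)  = {a,d,b}
∂A     = {a,b}

opens ⊆ A: ∅, {d}; union → int = {d}
complement {a}; its interior ∅; cl(A) = X∖∅ = {a,d,b}
boundary = {a,d,b} ∖ {d} = {a,b}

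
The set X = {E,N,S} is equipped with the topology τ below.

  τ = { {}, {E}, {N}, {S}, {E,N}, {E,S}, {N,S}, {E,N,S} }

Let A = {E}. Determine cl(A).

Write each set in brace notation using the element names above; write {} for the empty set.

{E}

closure: X∖int(X∖A) = X∖{N,S} = {E}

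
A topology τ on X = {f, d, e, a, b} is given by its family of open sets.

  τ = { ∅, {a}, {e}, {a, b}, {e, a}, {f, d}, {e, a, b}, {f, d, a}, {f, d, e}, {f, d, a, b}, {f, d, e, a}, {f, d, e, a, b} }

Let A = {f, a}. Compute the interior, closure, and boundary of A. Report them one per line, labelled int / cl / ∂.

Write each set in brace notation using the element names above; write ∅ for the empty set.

int(A) = {a}
cl(A)  = {f, d, a, b}
∂A     = {f, d, b}

U open, U⊆A: ∅, {a}. int(A) = ⋃ = {a}
X∖A={d, e, b}, int(X∖A)={e}, hence cl(A)={f, d, a, b}
∂A: remove int from cl → {f, d, b}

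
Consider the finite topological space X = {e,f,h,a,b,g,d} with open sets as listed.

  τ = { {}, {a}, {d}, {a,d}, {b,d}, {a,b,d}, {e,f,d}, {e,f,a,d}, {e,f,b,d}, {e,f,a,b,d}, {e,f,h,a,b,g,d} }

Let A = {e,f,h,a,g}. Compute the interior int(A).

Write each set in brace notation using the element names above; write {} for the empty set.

U open, U⊆A: {}, {a}. int(A) = ⋃ = {a}

{a}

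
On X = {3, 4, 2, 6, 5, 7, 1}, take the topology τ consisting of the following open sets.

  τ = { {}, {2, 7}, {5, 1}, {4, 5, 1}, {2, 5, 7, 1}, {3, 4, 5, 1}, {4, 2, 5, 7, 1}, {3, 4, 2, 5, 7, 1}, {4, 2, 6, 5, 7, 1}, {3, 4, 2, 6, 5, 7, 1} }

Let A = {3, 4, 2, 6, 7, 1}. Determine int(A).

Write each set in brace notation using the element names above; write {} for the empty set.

{2, 7}

U open, U⊆A: {}, {2, 7}. int(A) = ⋃ = {2, 7}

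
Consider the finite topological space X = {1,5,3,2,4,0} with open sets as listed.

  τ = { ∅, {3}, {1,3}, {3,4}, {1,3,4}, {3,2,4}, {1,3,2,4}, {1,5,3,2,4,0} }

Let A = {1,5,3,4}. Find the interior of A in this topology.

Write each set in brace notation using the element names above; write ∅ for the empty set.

{1,3,4}

opens ⊆ A: ∅, {3}, {3,4}, {1,3}, {1,3,4}; union → int = {1,3,4}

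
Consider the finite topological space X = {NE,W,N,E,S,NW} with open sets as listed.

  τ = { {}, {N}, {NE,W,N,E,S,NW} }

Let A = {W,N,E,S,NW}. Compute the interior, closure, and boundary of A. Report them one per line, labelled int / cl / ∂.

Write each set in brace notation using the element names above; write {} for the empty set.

int(A) = {N}
cl(A)  = {NE,W,N,E,S,NW}
∂A     = {NE,W,E,S,NW}

opens ⊆ A: {}, {N}; union → int = {N}
complement {NE}; its interior {}; cl(A) = X∖{} = {NE,W,N,E,S,NW}
boundary = {NE,W,N,E,S,NW} ∖ {N} = {NE,W,E,S,NW}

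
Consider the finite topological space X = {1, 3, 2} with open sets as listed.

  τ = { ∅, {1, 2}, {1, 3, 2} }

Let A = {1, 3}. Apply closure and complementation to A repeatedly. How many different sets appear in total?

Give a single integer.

X∖A={2}, int(X∖A)=∅, hence cl(A)={1, 3, 2}
Orbit (k=closure, c=complement):
  1. A     = {1, 3}
  2. kA    = {1, 3, 2}
  3. cA    = {2}
  4. ckA   = ∅
(closed under both — stop)

4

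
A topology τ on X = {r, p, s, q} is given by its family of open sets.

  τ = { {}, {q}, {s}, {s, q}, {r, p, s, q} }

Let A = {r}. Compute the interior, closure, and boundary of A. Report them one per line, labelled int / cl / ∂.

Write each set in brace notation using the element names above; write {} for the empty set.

int(A) = {}
cl(A)  = {r, p}
∂A     = {r, p}

U open, U⊆A: {}. int(A) = ⋃ = {}
X∖A={p, s, q}, int(X∖A)={s, q}, hence cl(A)={r, p}
∂A: remove int from cl → {r, p}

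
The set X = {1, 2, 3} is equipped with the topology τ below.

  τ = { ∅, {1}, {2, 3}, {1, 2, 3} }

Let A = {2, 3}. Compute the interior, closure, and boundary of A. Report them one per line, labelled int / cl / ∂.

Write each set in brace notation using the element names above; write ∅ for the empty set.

open subsets of A: ∅, {2, 3}; so int(A) = {2, 3}
closure: X∖int(X∖A) = X∖{1} = {2, 3}
∂A = {2, 3} minus {2, 3} = ∅

int(A) = {2, 3}
cl(A)  = {2, 3}
∂A     = ∅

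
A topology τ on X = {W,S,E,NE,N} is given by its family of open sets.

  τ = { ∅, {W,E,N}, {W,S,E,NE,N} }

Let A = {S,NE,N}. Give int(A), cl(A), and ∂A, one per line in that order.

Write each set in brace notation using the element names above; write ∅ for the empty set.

opens ⊆ A: ∅; union → int = ∅
complement {W,E}; its interior ∅; cl(A) = X∖∅ = {W,S,E,NE,N}
boundary = {W,S,E,NE,N} ∖ ∅ = {W,S,E,NE,N}

int(A) = ∅
cl(A)  = {W,S,E,NE,N}
∂A     = {W,S,E,NE,N}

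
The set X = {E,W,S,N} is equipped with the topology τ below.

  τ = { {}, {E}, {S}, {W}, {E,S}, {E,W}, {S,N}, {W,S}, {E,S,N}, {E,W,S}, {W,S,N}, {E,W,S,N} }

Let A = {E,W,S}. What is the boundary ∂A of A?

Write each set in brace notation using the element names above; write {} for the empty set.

{N}

U open, U⊆A: {}, {S}, {E}, {W}, {E,S}, {W,S}, {E,W}, {E,W,S}. int(A) = ⋃ = {E,W,S}
X∖A={N}, int(X∖A)={}, hence cl(A)={E,W,S,N}
∂A: remove int from cl → {N}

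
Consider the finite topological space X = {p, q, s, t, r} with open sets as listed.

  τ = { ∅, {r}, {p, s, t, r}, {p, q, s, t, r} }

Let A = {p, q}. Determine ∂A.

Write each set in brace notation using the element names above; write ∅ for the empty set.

open subsets of A: ∅; so int(A) = ∅
closure: X∖int(X∖A) = X∖{r} = {p, q, s, t}
∂A = {p, q, s, t} minus ∅ = {p, q, s, t}

{p, q, s, t}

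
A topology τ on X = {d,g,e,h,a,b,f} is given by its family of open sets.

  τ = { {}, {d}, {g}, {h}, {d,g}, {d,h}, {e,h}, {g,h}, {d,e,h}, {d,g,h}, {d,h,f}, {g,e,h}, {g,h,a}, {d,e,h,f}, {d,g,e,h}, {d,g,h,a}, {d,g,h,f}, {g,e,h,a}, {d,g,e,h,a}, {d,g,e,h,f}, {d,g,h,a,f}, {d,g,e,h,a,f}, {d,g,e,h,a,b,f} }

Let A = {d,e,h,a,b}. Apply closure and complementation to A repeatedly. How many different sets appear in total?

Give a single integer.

8

X∖A={g,f}, int(X∖A)={g}, hence cl(A)={d,e,h,a,b,f}
Orbit (k=closure, c=complement):
  1. A     = {d,e,h,a,b}
  2. kA    = {d,e,h,a,b,f}
  3. cA    = {g,f}
  4. ckA   = {g}
  5. kcA   = {g,a,b,f}
  6. kckA  = {g,a,b}
  7. ckcA  = {d,e,h}
  8. ckckA = {d,e,h,f}
(closed under both — stop)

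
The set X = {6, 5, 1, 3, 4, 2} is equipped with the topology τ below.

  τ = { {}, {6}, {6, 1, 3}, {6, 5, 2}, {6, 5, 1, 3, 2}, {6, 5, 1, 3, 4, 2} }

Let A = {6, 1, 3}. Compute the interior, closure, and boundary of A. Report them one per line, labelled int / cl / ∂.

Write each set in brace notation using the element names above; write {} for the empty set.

int(A) = {6, 1, 3}
cl(A)  = {6, 5, 1, 3, 4, 2}
∂A     = {5, 4, 2}

U open, U⊆A: {}, {6}, {6, 1, 3}. int(A) = ⋃ = {6, 1, 3}
X∖A={5, 4, 2}, int(X∖A)={}, hence cl(A)={6, 5, 1, 3, 4, 2}
∂A: remove int from cl → {5, 4, 2}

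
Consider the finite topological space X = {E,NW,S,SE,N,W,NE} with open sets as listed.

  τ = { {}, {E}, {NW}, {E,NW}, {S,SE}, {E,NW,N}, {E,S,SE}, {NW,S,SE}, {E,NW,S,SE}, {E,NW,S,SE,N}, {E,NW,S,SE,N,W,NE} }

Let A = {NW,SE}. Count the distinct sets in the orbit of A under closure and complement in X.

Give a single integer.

10

X∖A={E,S,N,W,NE}, int(X∖A)={E}, hence cl(A)={NW,S,SE,N,W,NE}
Orbit (k=closure, c=complement):
  1. A     = {NW,SE}
  2. kA    = {NW,S,SE,N,W,NE}
  3. cA    = {E,S,N,W,NE}
  4. ckA   = {E}
  5. kcA   = {E,S,SE,N,W,NE}
  6. kckA  = {E,N,W,NE}
  7. ckcA  = {NW}
  8. ckckA = {NW,S,SE}
  9. kckcA = {NW,N,W,NE}
  10. ckckcA = {E,S,SE}
(closed under both — stop)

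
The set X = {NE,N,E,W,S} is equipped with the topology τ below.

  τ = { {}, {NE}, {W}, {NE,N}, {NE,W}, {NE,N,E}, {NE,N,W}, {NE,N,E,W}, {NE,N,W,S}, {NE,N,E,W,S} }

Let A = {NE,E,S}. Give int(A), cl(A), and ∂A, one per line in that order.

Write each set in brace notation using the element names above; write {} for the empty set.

int(A) = {NE}
cl(A)  = {NE,N,E,S}
∂A     = {N,E,S}

open subsets of A: {}, {NE}; so int(A) = {NE}
closure: X∖int(X∖A) = X∖{W} = {NE,N,E,S}
∂A = {NE,N,E,S} minus {NE} = {N,E,S}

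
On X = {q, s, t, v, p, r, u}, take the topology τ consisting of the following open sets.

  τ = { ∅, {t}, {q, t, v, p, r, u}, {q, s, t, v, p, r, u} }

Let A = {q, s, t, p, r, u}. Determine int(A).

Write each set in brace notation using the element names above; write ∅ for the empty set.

U open, U⊆A: ∅, {t}. int(A) = ⋃ = {t}

{t}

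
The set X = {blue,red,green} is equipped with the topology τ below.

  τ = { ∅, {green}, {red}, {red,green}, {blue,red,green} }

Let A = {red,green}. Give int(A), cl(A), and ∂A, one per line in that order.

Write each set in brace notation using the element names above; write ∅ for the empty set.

interior: largest open inside A is {red,green} (from ∅, {red}, {green}, {red,green})
cl via duality: int({blue}) = ∅, so X∖∅ = {blue,red,green}
cl∖int = {blue}

int(A) = {red,green}
cl(A)  = {blue,red,green}
∂A     = {blue}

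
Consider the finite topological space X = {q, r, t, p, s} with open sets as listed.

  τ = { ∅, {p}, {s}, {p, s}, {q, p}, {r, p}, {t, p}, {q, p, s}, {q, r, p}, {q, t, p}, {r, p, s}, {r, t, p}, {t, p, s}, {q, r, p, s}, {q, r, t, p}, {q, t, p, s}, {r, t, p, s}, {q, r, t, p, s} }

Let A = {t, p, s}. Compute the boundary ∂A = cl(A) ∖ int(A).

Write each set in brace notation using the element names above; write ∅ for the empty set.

{q, r}

interior: largest open inside A is {t, p, s} (from ∅, {p}, {s}, {p, s}, {t, p}, {t, p, s})
cl via duality: int({q, r}) = ∅, so X∖∅ = {q, r, t, p, s}
cl∖int = {q, r}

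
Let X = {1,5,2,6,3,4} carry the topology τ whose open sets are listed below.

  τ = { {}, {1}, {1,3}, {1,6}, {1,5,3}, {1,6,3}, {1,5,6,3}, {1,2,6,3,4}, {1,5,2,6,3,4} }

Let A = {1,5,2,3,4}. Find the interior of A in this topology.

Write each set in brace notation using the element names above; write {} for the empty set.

{1,5,3}

U open, U⊆A: {}, {1}, {1,3}, {1,5,3}. int(A) = ⋃ = {1,5,3}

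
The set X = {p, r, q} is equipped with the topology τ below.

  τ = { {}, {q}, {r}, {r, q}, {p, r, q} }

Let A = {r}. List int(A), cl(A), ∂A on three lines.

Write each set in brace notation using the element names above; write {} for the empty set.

U open, U⊆A: {}, {r}. int(A) = ⋃ = {r}
X∖A={p, q}, int(X∖A)={q}, hence cl(A)={p, r}
∂A: remove int from cl → {p}

int(A) = {r}
cl(A)  = {p, r}
∂A     = {p}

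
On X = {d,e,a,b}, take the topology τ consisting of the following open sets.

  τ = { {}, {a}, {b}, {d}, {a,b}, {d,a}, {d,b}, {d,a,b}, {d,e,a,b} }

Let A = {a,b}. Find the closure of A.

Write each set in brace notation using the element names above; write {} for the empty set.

{e,a,b}

cl via duality: int({d,e}) = {d}, so X∖{d} = {e,a,b}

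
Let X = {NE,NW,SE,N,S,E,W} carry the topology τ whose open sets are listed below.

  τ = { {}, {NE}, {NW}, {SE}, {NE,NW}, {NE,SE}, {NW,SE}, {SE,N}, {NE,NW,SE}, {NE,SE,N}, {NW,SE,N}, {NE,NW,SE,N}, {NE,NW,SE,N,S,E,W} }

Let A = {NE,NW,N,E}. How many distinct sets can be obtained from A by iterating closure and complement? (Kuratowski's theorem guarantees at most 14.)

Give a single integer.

8

closure: X∖int(X∖A) = X∖{SE} = {NE,NW,N,S,E,W}
Let k=closure and c=complement:
  1. A     = {NE,NW,N,E}
  2. kA    = {NE,NW,N,S,E,W}
  3. cA    = {SE,S,W}
  4. ckA   = {SE}
  5. kcA   = {SE,N,S,E,W}
  6. ckcA  = {NE,NW}
  7. kckcA = {NE,NW,S,E,W}
  8. ckckcA = {SE,N}
— saturated at 8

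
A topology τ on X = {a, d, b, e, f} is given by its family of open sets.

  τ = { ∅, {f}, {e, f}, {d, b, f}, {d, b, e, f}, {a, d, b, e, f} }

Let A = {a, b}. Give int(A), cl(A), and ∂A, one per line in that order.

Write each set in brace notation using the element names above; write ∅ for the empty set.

int(A) = ∅
cl(A)  = {a, d, b}
∂A     = {a, d, b}

open subsets of A: ∅; so int(A) = ∅
closure: X∖int(X∖A) = X∖{e, f} = {a, d, b}
∂A = {a, d, b} minus ∅ = {a, d, b}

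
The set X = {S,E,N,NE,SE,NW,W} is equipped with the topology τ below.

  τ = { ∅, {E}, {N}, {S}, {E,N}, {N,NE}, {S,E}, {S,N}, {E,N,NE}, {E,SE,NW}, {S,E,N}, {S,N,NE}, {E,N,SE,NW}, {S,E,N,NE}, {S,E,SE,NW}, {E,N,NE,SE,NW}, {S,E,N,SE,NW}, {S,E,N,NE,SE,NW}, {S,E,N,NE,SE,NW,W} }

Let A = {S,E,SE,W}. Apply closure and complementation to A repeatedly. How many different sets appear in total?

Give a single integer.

8

X∖A={N,NE,NW}, int(X∖A)={N,NE}, hence cl(A)={S,E,SE,NW,W}
Orbit (k=closure, c=complement):
  1. A     = {S,E,SE,W}
  2. kA    = {S,E,SE,NW,W}
  3. cA    = {N,NE,NW}
  4. ckA   = {N,NE}
  5. kcA   = {N,NE,SE,NW,W}
  6. kckA  = {N,NE,W}
  7. ckcA  = {S,E}
  8. ckckA = {S,E,SE,NW}
(closed under both — stop)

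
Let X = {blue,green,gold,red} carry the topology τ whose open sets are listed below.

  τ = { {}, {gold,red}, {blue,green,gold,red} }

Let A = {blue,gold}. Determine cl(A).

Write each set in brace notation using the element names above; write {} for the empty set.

{blue,green,gold,red}

complement {green,red}; its interior {}; cl(A) = X∖{} = {blue,green,gold,red}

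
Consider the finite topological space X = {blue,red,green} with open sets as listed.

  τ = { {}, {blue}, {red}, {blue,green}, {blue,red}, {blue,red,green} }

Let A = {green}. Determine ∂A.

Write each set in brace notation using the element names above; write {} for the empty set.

{green}

U open, U⊆A: {}. int(A) = ⋃ = {}
X∖A={blue,red}, int(X∖A)={blue,red}, hence cl(A)={green}
∂A: remove int from cl → {green}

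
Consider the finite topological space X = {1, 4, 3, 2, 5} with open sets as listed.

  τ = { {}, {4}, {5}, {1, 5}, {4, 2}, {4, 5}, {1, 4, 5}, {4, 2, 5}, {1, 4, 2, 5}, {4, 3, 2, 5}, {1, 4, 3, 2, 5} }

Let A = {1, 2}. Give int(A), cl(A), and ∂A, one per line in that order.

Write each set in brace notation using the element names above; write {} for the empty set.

int(A) = {}
cl(A)  = {1, 3, 2}
∂A     = {1, 3, 2}

U open, U⊆A: {}. int(A) = ⋃ = {}
X∖A={4, 3, 5}, int(X∖A)={4, 5}, hence cl(A)={1, 3, 2}
∂A: remove int from cl → {1, 3, 2}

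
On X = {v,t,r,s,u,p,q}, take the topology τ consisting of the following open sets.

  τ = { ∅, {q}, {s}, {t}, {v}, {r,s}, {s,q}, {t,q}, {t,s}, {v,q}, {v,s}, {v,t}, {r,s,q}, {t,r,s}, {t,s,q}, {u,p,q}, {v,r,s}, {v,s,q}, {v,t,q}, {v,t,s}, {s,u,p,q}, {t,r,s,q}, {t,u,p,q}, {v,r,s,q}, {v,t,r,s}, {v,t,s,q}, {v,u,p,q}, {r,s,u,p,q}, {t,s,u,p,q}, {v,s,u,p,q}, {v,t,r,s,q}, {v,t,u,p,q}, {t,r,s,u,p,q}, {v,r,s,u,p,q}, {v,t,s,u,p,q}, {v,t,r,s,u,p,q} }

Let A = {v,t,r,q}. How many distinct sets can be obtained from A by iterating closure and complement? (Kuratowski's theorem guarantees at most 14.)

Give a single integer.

X∖A={s,u,p}, int(X∖A)={s}, hence cl(A)={v,t,r,u,p,q}
Orbit (k=closure, c=complement):
  1. A     = {v,t,r,q}
  2. kA    = {v,t,r,u,p,q}
  3. cA    = {s,u,p}
  4. ckA   = {s}
  5. kcA   = {r,s,u,p}
  6. kckA  = {r,s}
  7. ckcA  = {v,t,q}
  8. ckckA = {v,t,u,p,q}
(closed under both — stop)

8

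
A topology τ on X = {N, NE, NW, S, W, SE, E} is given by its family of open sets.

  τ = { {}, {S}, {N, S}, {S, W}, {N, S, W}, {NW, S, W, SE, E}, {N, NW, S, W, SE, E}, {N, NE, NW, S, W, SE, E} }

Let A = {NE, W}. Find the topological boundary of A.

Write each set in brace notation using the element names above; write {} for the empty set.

opens ⊆ A: {}; union → int = {}
complement {N, NW, S, SE, E}; its interior {N, S}; cl(A) = X∖{N, S} = {NE, NW, W, SE, E}
boundary = {NE, NW, W, SE, E} ∖ {} = {NE, NW, W, SE, E}

{NE, NW, W, SE, E}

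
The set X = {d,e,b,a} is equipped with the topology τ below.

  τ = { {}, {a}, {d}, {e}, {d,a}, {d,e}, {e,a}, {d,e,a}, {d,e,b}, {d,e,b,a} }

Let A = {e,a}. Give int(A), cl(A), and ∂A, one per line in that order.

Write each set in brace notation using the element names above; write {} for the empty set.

int(A) = {e,a}
cl(A)  = {e,b,a}
∂A     = {b}

U open, U⊆A: {}, {e}, {a}, {e,a}. int(A) = ⋃ = {e,a}
X∖A={d,b}, int(X∖A)={d}, hence cl(A)={e,b,a}
∂A: remove int from cl → {b}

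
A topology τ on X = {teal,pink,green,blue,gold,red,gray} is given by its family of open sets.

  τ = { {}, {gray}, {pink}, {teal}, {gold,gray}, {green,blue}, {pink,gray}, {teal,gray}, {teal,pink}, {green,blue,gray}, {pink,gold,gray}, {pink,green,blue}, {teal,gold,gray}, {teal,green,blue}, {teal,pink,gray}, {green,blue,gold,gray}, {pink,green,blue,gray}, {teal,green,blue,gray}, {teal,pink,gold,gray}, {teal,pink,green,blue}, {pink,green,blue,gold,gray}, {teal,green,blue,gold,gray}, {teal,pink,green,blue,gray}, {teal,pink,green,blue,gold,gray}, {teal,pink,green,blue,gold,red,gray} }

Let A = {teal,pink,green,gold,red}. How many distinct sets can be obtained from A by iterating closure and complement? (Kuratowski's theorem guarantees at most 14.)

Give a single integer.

X∖A={blue,gray}, int(X∖A)={gray}, hence cl(A)={teal,pink,green,blue,gold,red}
Orbit (k=closure, c=complement):
  1. A     = {teal,pink,green,gold,red}
  2. kA    = {teal,pink,green,blue,gold,red}
  3. cA    = {blue,gray}
  4. ckA   = {gray}
  5. kcA   = {green,blue,gold,red,gray}
  6. kckA  = {gold,red,gray}
  7. ckcA  = {teal,pink}
  8. ckckA = {teal,pink,green,blue}
  9. kckcA = {teal,pink,red}
  10. kckckA = {teal,pink,green,blue,red}
  11. ckckcA = {green,blue,gold,gray}
  12. ckckckA = {gold,gray}
(closed under both — stop)

12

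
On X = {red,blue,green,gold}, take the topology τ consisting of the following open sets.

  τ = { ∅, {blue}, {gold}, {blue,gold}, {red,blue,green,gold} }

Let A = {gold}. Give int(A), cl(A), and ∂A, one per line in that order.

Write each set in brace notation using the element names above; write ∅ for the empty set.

U open, U⊆A: ∅, {gold}. int(A) = ⋃ = {gold}
X∖A={red,blue,green}, int(X∖A)={blue}, hence cl(A)={red,green,gold}
∂A: remove int from cl → {red,green}

int(A) = {gold}
cl(A)  = {red,green,gold}
∂A     = {red,green}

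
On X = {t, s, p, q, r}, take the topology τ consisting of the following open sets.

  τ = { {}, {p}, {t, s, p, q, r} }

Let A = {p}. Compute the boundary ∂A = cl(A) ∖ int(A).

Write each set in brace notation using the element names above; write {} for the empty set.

{t, s, q, r}

U open, U⊆A: {}, {p}. int(A) = ⋃ = {p}
X∖A={t, s, q, r}, int(X∖A)={}, hence cl(A)={t, s, p, q, r}
∂A: remove int from cl → {t, s, q, r}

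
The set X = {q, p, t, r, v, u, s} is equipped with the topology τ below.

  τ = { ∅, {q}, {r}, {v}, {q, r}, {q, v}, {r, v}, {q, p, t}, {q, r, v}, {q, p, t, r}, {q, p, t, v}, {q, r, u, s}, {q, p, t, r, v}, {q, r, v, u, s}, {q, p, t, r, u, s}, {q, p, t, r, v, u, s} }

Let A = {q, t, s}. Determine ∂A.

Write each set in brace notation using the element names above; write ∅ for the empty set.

open subsets of A: ∅, {q}; so int(A) = {q}
closure: X∖int(X∖A) = X∖{r, v} = {q, p, t, u, s}
∂A = {q, p, t, u, s} minus {q} = {p, t, u, s}

{p, t, u, s}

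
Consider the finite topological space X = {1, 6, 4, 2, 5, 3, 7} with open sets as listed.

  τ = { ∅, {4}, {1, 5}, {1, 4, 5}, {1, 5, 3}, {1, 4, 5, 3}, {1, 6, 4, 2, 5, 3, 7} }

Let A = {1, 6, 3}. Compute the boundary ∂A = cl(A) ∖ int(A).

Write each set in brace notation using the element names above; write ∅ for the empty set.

U open, U⊆A: ∅. int(A) = ⋃ = ∅
X∖A={4, 2, 5, 7}, int(X∖A)={4}, hence cl(A)={1, 6, 2, 5, 3, 7}
∂A: remove int from cl → {1, 6, 2, 5, 3, 7}

{1, 6, 2, 5, 3, 7}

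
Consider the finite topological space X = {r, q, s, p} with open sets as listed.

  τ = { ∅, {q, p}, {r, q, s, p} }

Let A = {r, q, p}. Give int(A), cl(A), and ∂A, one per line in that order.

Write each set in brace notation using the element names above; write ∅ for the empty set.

opens ⊆ A: ∅, {q, p}; union → int = {q, p}
complement {s}; its interior ∅; cl(A) = X∖∅ = {r, q, s, p}
boundary = {r, q, s, p} ∖ {q, p} = {r, s}

int(A) = {q, p}
cl(A)  = {r, q, s, p}
∂A     = {r, s}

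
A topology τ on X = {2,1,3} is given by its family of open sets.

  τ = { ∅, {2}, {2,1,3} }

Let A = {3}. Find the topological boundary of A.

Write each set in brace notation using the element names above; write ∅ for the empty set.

U open, U⊆A: ∅. int(A) = ⋃ = ∅
X∖A={2,1}, int(X∖A)={2}, hence cl(A)={1,3}
∂A: remove int from cl → {1,3}

{1,3}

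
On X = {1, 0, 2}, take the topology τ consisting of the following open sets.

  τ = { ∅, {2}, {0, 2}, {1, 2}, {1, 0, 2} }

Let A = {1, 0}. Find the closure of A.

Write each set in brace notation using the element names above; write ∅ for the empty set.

cl via duality: int({2}) = {2}, so X∖{2} = {1, 0}

{1, 0}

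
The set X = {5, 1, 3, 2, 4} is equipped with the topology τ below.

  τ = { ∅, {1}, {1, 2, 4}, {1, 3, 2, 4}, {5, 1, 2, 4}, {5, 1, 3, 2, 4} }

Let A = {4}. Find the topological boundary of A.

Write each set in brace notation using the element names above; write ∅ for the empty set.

{5, 3, 2, 4}

opens ⊆ A: ∅; union → int = ∅
complement {5, 1, 3, 2}; its interior {1}; cl(A) = X∖{1} = {5, 3, 2, 4}
boundary = {5, 3, 2, 4} ∖ ∅ = {5, 3, 2, 4}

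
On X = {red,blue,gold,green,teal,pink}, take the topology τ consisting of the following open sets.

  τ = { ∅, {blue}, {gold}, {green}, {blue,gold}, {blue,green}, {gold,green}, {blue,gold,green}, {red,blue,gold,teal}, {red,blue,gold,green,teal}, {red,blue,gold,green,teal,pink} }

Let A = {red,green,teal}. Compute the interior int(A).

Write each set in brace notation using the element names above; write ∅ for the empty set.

{green}

U open, U⊆A: ∅, {green}. int(A) = ⋃ = {green}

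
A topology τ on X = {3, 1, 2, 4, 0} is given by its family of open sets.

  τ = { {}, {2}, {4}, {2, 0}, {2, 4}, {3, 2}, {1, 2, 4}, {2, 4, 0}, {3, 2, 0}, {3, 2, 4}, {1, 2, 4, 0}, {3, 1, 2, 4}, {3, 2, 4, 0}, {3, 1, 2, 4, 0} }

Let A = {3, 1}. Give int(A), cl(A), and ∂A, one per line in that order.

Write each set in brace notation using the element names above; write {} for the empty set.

int(A) = {}
cl(A)  = {3, 1}
∂A     = {3, 1}

open subsets of A: {}; so int(A) = {}
closure: X∖int(X∖A) = X∖{2, 4, 0} = {3, 1}
∂A = {3, 1} minus {} = {3, 1}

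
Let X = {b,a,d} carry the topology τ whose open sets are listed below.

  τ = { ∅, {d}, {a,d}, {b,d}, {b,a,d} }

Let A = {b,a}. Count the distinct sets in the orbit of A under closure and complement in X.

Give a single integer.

4

cl via duality: int({d}) = {d}, so X∖{d} = {b,a}
Write k for closure, c for complement:
  1. A     = {b,a}
  2. cA    = {d}
  3. kcA   = {b,a,d}
  4. ckcA  = ∅
applying k or c yields no new set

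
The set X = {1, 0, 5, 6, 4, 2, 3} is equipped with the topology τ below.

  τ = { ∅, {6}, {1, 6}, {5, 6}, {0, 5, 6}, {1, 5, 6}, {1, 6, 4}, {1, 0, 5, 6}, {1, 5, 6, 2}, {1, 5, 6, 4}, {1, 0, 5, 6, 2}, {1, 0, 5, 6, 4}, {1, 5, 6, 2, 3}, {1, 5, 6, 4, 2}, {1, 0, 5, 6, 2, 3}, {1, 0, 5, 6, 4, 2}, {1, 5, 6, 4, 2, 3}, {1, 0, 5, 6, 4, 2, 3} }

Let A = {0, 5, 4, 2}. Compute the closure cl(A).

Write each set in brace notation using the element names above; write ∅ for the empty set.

{0, 5, 4, 2, 3}

complement {1, 6, 3}; its interior {1, 6}; cl(A) = X∖{1, 6} = {0, 5, 4, 2, 3}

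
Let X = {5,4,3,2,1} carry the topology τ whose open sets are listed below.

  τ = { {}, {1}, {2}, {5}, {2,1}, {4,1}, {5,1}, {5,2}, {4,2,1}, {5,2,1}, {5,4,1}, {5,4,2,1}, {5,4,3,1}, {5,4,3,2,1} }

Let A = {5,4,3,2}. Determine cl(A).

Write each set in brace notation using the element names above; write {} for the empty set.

cl via duality: int({1}) = {1}, so X∖{1} = {5,4,3,2}

{5,4,3,2}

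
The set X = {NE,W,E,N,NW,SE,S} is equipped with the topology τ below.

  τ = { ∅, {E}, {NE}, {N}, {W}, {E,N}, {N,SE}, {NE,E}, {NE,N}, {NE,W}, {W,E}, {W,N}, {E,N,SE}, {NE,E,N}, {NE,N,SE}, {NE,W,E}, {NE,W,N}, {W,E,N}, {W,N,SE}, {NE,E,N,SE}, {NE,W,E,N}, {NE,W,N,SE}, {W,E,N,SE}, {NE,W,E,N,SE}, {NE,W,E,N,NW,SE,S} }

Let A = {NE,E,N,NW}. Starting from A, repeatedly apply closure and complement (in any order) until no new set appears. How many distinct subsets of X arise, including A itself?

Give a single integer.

8

X∖A={W,SE,S}, int(X∖A)={W}, hence cl(A)={NE,E,N,NW,SE,S}
Orbit (k=closure, c=complement):
  1. A     = {NE,E,N,NW}
  2. kA    = {NE,E,N,NW,SE,S}
  3. cA    = {W,SE,S}
  4. ckA   = {W}
  5. kcA   = {W,NW,SE,S}
  6. kckA  = {W,NW,S}
  7. ckcA  = {NE,E,N}
  8. ckckA = {NE,E,N,SE}
(closed under both — stop)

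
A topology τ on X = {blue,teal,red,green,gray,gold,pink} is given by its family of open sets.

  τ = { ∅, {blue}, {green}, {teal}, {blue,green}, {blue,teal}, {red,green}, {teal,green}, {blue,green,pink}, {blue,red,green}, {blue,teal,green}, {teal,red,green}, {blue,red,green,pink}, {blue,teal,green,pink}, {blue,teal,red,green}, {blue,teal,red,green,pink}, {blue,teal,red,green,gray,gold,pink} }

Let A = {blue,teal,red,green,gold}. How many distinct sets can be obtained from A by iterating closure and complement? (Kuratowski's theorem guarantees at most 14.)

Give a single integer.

6

X∖A={gray,pink}, int(X∖A)=∅, hence cl(A)={blue,teal,red,green,gray,gold,pink}
Orbit (k=closure, c=complement):
  1. A     = {blue,teal,red,green,gold}
  2. kA    = {blue,teal,red,green,gray,gold,pink}
  3. cA    = {gray,pink}
  4. ckA   = ∅
  5. kcA   = {gray,gold,pink}
  6. ckcA  = {blue,teal,red,green}
(closed under both — stop)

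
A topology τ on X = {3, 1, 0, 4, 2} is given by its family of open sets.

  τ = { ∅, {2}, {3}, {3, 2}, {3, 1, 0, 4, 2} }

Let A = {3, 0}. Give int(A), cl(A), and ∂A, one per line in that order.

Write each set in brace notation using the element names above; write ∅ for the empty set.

U open, U⊆A: ∅, {3}. int(A) = ⋃ = {3}
X∖A={1, 4, 2}, int(X∖A)={2}, hence cl(A)={3, 1, 0, 4}
∂A: remove int from cl → {1, 0, 4}

int(A) = {3}
cl(A)  = {3, 1, 0, 4}
∂A     = {1, 0, 4}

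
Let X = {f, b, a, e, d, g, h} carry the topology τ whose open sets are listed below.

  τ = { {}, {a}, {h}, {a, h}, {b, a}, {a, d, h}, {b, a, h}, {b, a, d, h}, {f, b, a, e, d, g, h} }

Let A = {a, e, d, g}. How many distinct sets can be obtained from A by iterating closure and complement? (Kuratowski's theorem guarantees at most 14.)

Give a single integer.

X∖A={f, b, h}, int(X∖A)={h}, hence cl(A)={f, b, a, e, d, g}
Orbit (k=closure, c=complement):
  1. A     = {a, e, d, g}
  2. kA    = {f, b, a, e, d, g}
  3. cA    = {f, b, h}
  4. ckA   = {h}
  5. kcA   = {f, b, e, d, g, h}
  6. kckA  = {f, e, d, g, h}
  7. ckcA  = {a}
  8. ckckA = {b, a}
(closed under both — stop)

8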